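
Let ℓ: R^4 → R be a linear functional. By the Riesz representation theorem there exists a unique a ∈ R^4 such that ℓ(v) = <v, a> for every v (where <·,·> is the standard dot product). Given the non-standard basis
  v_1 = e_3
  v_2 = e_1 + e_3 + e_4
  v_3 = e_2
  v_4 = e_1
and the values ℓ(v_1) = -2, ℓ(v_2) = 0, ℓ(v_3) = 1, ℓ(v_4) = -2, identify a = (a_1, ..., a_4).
a = (-2, 1, -2, 4)

Write a = (a_1, ..., a_4) in the standard basis. For each basis vector v_i, ℓ(v_i) = <v_i, a> is a linear equation in the a_j's. Collect the n equations into a matrix system V a = ℓ, where row i of V is v_i (expressed in the standard basis). Since V is invertible (lower-triangular with 1s on the diagonal, up to permutation), solve by back-substitution:
  V =
[[0, 0, 1, 0],
 [1, 0, 1, 1],
 [0, 1, 0, 0],
 [1, 0, 0, 0]]
  V a = (-2, 0, 1, -2)
Solving gives a = (-2, 1, -2, 4).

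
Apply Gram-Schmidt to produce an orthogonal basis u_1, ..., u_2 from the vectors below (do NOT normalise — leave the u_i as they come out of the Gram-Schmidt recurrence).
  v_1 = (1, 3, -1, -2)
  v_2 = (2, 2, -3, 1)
Orthogonal basis:
  u_1 = (1, 3, -1, -2)
  u_2 = (7/5, 1/5, -12/5, 11/5)

Apply the Gram-Schmidt recurrence
  u_1 = v_1
  u_i = v_i − Σ_{j<i} ((v_i · u_j) / (u_j · u_j)) · u_j.

Step by step this gives:
  u_1 = (1, 3, -1, -2)
  u_2 = (7/5, 1/5, -12/5, 11/5)

Orthogonality check:
  u_2 · u_1 = 0 (should be 0)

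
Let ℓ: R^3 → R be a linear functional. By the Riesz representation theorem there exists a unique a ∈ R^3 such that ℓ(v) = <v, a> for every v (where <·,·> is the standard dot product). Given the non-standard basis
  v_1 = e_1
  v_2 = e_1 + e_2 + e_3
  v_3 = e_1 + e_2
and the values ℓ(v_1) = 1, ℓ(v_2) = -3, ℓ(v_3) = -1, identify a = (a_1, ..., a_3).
a = (1, -2, -2)

Write a = (a_1, ..., a_3) in the standard basis. For each basis vector v_i, ℓ(v_i) = <v_i, a> is a linear equation in the a_j's. Collect the n equations into a matrix system V a = ℓ, where row i of V is v_i (expressed in the standard basis). Since V is invertible (lower-triangular with 1s on the diagonal, up to permutation), solve by back-substitution:
  V =
[[1, 0, 0],
 [1, 1, 1],
 [1, 1, 0]]
  V a = (1, -3, -1)
Solving gives a = (1, -2, -2).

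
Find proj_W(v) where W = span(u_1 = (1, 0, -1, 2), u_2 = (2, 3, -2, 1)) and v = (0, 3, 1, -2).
proj_W(v) = (0, 5/2, 0, -5/2)

Set up U = [u_1 | ... | u_2] ∈ R^(4×2). The projector onto W = col(U) is P = U (U^T U)^(-1) U^T.
Compute U^T U =
  [6, 6]
  [6, 18],
and U^T v = (-5, 5).
Solve U^T U · c = U^T v for the coefficients: c = (-5/3, 5/6). The projection is proj_W(v) = U c.
Check: (v - proj_W(v)) · u_1 = 0  (should be 0).
Check: (v - proj_W(v)) · u_2 = 0  (should be 0).
Result: proj_W(v) = (0, 5/2, 0, -5/2).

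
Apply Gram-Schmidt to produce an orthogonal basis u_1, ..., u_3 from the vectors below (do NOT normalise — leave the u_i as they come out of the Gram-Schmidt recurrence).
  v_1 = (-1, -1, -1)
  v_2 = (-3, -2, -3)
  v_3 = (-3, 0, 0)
Orthogonal basis:
  u_1 = (-1, -1, -1)
  u_2 = (-1/3, 2/3, -1/3)
  u_3 = (-3/2, 0, 3/2)

Apply the Gram-Schmidt recurrence
  u_1 = v_1
  u_i = v_i − Σ_{j<i} ((v_i · u_j) / (u_j · u_j)) · u_j.

Step by step this gives:
  u_1 = (-1, -1, -1)
  u_2 = (-1/3, 2/3, -1/3)
  u_3 = (-3/2, 0, 3/2)

Orthogonality check:
  u_2 · u_1 = 0 (should be 0)
  u_3 · u_1 = 0 (should be 0)
  u_3 · u_2 = 0 (should be 0)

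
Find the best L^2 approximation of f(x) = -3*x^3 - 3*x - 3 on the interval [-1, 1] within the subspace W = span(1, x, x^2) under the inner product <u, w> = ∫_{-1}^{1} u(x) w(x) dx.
g(x) = -24*x/5 - 3

The best approximation g ∈ W is the orthogonal projection of f onto W. Writing g = a_0 + a_1 x + a_2 x^2, the coefficients solve the normal equations G · a = b where
  G_{ij} = <φ_i, φ_j> and b_i = <f, φ_i>, with φ_0 = 1, φ_1 = x, φ_2 = x^2.
G =
  [2, 0, 2/3]
  [0, 2/3, 0]
  [2/3, 0, 2/5],
b = (-6, -16/5, -2).
Solving gives a_0 = -3, a_1 = -24/5, a_2 = 0, so
  g(x) = -24*x/5 - 3.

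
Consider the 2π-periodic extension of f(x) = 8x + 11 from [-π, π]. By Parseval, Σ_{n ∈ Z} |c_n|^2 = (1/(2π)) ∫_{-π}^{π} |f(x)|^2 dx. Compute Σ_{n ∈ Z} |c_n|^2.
Σ |c_n|^2 = 64π^2/3 + 121

Expand and integrate term by term over [-π, π]:
  ∫ (8x)^2 dx = 64·(2π^3/3); ∫ 2·8·(11)·x dx = 0 (odd integrand); ∫ 11^2 dx = 121·2π.
So (1/(2π)) ∫_{-π}^{π} (8x + 11)^2 dx = 64π^2/3 + 121 = 64π^2/3 + 121.
Parseval ⇒ Σ |c_n|^2 = 64π^2/3 + 121.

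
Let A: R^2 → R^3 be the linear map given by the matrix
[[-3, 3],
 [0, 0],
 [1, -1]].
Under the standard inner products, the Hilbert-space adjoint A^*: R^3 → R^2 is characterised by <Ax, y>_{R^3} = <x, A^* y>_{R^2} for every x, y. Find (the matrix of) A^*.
A^* = A^T =
[[-3, 0, 1],
 [3, 0, -1]]

For real matrices with standard dot products, the defining identity <Ax, y> = <x, A^* y> gives (Ax)^T y = x^T (A^*) y, i.e. x^T A^T y = x^T (A^*) y. Since this holds for all x, y, we must have A^* = A^T. Therefore
A^* =
[[-3, 0, 1],
 [3, 0, -1]].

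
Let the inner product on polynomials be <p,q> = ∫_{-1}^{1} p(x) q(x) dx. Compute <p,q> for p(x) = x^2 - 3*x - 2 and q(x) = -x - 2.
<p,q> = 26/3

Expand the product: p(x)·q(x) = -x^3 + x^2 + 8*x + 4.
∫_{-1}^{1} of each monomial x^k gives [2/(k+1) if k even, 0 if k odd]. Integrating term-by-term (or equivalently evaluating the antiderivative F(x) = -x^4/4 + x^3/3 + 4*x^2 + 4*x at the endpoints):
  F(1) − F(−1) = 97/12 − (-7/12) = 26/3.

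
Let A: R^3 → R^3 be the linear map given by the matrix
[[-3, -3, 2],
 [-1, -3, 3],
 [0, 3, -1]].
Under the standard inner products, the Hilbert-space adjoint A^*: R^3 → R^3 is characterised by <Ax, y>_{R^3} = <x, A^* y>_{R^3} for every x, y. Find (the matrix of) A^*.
A^* = A^T =
[[-3, -1, 0],
 [-3, -3, 3],
 [2, 3, -1]]

For real matrices with standard dot products, the defining identity <Ax, y> = <x, A^* y> gives (Ax)^T y = x^T (A^*) y, i.e. x^T A^T y = x^T (A^*) y. Since this holds for all x, y, we must have A^* = A^T. Therefore
A^* =
[[-3, -1, 0],
 [-3, -3, 3],
 [2, 3, -1]].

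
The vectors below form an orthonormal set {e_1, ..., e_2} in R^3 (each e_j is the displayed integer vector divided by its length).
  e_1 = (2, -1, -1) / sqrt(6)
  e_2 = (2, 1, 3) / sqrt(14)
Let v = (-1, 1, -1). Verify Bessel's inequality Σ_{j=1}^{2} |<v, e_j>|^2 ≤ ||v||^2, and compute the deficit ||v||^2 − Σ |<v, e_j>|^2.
Σ |<v, e_j>|^2 = 38/21; ||v||^2 = 3; deficit = 25/21

Write each e_j = u_j / sqrt(<u_j, u_j>) where u_j is the displayed integer vector. Then <v, e_j> = <v, u_j> / sqrt(<u_j, u_j>), so |<v, e_j>|^2 = <v, u_j>^2 / <u_j, u_j>.
Coefficients: <v, e_1> = -2/sqrt(6), <v, e_2> = -4/sqrt(14).
Square and sum: Σ |<v, e_j>|^2 = 38/21.
Compute ||v||^2 = v·v = 3.
Deficit = 3 − 38/21 = 25/21 ≥ 0, confirming Bessel's inequality. (The deficit equals ||v − Σ <v,e_j> e_j||^2, the squared distance from v to span{e_j}.)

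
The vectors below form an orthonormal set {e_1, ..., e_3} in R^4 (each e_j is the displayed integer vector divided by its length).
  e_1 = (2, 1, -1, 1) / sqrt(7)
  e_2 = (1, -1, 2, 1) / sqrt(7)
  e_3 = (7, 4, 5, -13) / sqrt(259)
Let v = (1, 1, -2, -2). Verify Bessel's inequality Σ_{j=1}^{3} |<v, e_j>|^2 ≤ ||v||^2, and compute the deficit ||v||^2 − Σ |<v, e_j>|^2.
Σ |<v, e_j>|^2 = 342/37; ||v||^2 = 10; deficit = 28/37

Write each e_j = u_j / sqrt(<u_j, u_j>) where u_j is the displayed integer vector. Then <v, e_j> = <v, u_j> / sqrt(<u_j, u_j>), so |<v, e_j>|^2 = <v, u_j>^2 / <u_j, u_j>.
Coefficients: <v, e_1> = 3/sqrt(7), <v, e_2> = -6/sqrt(7), <v, e_3> = 27/sqrt(259).
Square and sum: Σ |<v, e_j>|^2 = 342/37.
Compute ||v||^2 = v·v = 10.
Deficit = 10 − 342/37 = 28/37 ≥ 0, confirming Bessel's inequality. (The deficit equals ||v − Σ <v,e_j> e_j||^2, the squared distance from v to span{e_j}.)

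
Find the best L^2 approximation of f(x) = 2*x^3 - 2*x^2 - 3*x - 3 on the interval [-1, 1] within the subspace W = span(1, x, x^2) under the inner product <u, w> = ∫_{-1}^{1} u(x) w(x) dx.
g(x) = -2*x^2 - 9*x/5 - 3

The best approximation g ∈ W is the orthogonal projection of f onto W. Writing g = a_0 + a_1 x + a_2 x^2, the coefficients solve the normal equations G · a = b where
  G_{ij} = <φ_i, φ_j> and b_i = <f, φ_i>, with φ_0 = 1, φ_1 = x, φ_2 = x^2.
G =
  [2, 0, 2/3]
  [0, 2/3, 0]
  [2/3, 0, 2/5],
b = (-22/3, -6/5, -14/5).
Solving gives a_0 = -3, a_1 = -9/5, a_2 = -2, so
  g(x) = -2*x^2 - 9*x/5 - 3.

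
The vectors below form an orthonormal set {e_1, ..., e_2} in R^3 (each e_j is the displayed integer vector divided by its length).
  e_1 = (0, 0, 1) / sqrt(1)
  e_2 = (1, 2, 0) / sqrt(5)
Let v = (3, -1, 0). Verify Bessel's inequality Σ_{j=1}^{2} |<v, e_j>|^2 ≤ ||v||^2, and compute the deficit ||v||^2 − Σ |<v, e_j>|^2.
Σ |<v, e_j>|^2 = 1/5; ||v||^2 = 10; deficit = 49/5

Write each e_j = u_j / sqrt(<u_j, u_j>) where u_j is the displayed integer vector. Then <v, e_j> = <v, u_j> / sqrt(<u_j, u_j>), so |<v, e_j>|^2 = <v, u_j>^2 / <u_j, u_j>.
Coefficients: <v, e_1> = 0/sqrt(1), <v, e_2> = 1/sqrt(5).
Square and sum: Σ |<v, e_j>|^2 = 1/5.
Compute ||v||^2 = v·v = 10.
Deficit = 10 − 1/5 = 49/5 ≥ 0, confirming Bessel's inequality. (The deficit equals ||v − Σ <v,e_j> e_j||^2, the squared distance from v to span{e_j}.)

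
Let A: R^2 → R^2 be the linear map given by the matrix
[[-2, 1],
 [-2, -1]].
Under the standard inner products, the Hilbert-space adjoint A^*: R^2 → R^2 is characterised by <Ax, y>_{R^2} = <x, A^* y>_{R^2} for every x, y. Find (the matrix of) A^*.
A^* = A^T =
[[-2, -2],
 [1, -1]]

For real matrices with standard dot products, the defining identity <Ax, y> = <x, A^* y> gives (Ax)^T y = x^T (A^*) y, i.e. x^T A^T y = x^T (A^*) y. Since this holds for all x, y, we must have A^* = A^T. Therefore
A^* =
[[-2, -2],
 [1, -1]].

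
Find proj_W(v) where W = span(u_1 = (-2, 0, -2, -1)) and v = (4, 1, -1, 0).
proj_W(v) = (4/3, 0, 4/3, 2/3)

Set up U = [u_1 | ... | u_1] ∈ R^(4×1). The projector onto W = col(U) is P = U (U^T U)^(-1) U^T.
Compute U^T U =
  [9],
and U^T v = (-6).
Solve U^T U · c = U^T v for the coefficients: c = (-2/3). The projection is proj_W(v) = U c.
Check: (v - proj_W(v)) · u_1 = 0  (should be 0).
Result: proj_W(v) = (4/3, 0, 4/3, 2/3).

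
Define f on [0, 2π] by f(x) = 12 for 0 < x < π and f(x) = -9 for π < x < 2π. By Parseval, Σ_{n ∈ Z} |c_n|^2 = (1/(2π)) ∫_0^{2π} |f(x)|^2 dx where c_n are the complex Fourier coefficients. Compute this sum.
Σ |c_n|^2 = 225/2

Parseval equates the L^2 energy of f (normalised by 1/(2π)) with the ℓ^2 sum of its Fourier coefficients: (1/(2π)) ∫_0^{2π} |f|^2 = Σ |c_n|^2.
Compute the left side: (1/(2π)) [∫_0^π 12^2 dx + ∫_π^{2π} (-9)^2 dx] = (1/(2π)) · (144π + 81π) = (144 + 81)/2 = 225/2.
So Σ_{n ∈ Z} |c_n|^2 = 225/2.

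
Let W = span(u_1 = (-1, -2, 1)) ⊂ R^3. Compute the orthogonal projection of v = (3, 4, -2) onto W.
proj_W(v) = (13/6, 13/3, -13/6)

Set up U = [u_1 | ... | u_1] ∈ R^(3×1). The projector onto W = col(U) is P = U (U^T U)^(-1) U^T.
Compute U^T U =
  [6],
and U^T v = (-13).
Solve U^T U · c = U^T v for the coefficients: c = (-13/6). The projection is proj_W(v) = U c.
Check: (v - proj_W(v)) · u_1 = 0  (should be 0).
Result: proj_W(v) = (13/6, 13/3, -13/6).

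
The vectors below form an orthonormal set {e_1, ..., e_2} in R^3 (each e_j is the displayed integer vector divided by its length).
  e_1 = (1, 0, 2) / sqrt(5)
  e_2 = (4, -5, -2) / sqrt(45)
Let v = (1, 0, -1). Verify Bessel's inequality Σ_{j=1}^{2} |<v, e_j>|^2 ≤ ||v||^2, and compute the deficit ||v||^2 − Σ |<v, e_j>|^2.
Σ |<v, e_j>|^2 = 1; ||v||^2 = 2; deficit = 1

Write each e_j = u_j / sqrt(<u_j, u_j>) where u_j is the displayed integer vector. Then <v, e_j> = <v, u_j> / sqrt(<u_j, u_j>), so |<v, e_j>|^2 = <v, u_j>^2 / <u_j, u_j>.
Coefficients: <v, e_1> = -1/sqrt(5), <v, e_2> = 6/sqrt(45).
Square and sum: Σ |<v, e_j>|^2 = 1.
Compute ||v||^2 = v·v = 2.
Deficit = 2 − 1 = 1 ≥ 0, confirming Bessel's inequality. (The deficit equals ||v − Σ <v,e_j> e_j||^2, the squared distance from v to span{e_j}.)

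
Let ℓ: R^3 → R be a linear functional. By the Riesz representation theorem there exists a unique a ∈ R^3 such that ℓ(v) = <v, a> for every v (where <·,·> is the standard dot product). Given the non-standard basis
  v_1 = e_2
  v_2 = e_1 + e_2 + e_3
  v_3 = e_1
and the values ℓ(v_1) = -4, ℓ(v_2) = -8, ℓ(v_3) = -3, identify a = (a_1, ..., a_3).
a = (-3, -4, -1)

Write a = (a_1, ..., a_3) in the standard basis. For each basis vector v_i, ℓ(v_i) = <v_i, a> is a linear equation in the a_j's. Collect the n equations into a matrix system V a = ℓ, where row i of V is v_i (expressed in the standard basis). Since V is invertible (lower-triangular with 1s on the diagonal, up to permutation), solve by back-substitution:
  V =
[[0, 1, 0],
 [1, 1, 1],
 [1, 0, 0]]
  V a = (-4, -8, -3)
Solving gives a = (-3, -4, -1).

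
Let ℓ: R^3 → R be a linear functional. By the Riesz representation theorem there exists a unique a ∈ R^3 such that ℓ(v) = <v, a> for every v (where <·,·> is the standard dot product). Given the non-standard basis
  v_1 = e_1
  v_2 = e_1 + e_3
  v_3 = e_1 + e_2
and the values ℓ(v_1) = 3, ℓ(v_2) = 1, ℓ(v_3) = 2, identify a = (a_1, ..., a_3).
a = (3, -1, -2)

Write a = (a_1, ..., a_3) in the standard basis. For each basis vector v_i, ℓ(v_i) = <v_i, a> is a linear equation in the a_j's. Collect the n equations into a matrix system V a = ℓ, where row i of V is v_i (expressed in the standard basis). Since V is invertible (lower-triangular with 1s on the diagonal, up to permutation), solve by back-substitution:
  V =
[[1, 0, 0],
 [1, 0, 1],
 [1, 1, 0]]
  V a = (3, 1, 2)
Solving gives a = (3, -1, -2).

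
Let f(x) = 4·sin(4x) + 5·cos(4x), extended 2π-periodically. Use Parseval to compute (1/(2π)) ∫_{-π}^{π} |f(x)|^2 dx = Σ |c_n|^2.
Σ |c_n|^2 = 41/2

Expand |f|^2 and use orthogonality of {sin(nx), cos(mx)} on [-π, π]:
  ∫_{-π}^{π} sin(nx)^2 dx = π, ∫ cos(mx)^2 dx = π, and cross terms integrate to 0.
So ∫_{-π}^{π} f(x)^2 dx = 4^2 · π + 5^2 · π = (16 + 25)π.
Divide by 2π: (16 + 25)/2 = 41/2.
By Parseval, this equals Σ |c_n|^2.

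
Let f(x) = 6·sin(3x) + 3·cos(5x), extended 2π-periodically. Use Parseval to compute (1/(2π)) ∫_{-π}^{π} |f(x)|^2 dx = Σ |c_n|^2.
Σ |c_n|^2 = 45/2

Expand |f|^2 and use orthogonality of {sin(nx), cos(mx)} on [-π, π]:
  ∫_{-π}^{π} sin(nx)^2 dx = π, ∫ cos(mx)^2 dx = π, and cross terms integrate to 0.
So ∫_{-π}^{π} f(x)^2 dx = 6^2 · π + 3^2 · π = (36 + 9)π.
Divide by 2π: (36 + 9)/2 = 45/2.
By Parseval, this equals Σ |c_n|^2.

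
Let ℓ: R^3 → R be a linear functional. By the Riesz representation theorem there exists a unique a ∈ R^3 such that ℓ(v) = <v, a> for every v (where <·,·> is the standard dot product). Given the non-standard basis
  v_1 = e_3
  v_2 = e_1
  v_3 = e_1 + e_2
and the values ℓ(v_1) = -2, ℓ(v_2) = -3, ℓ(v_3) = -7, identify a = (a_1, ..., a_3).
a = (-3, -4, -2)

Write a = (a_1, ..., a_3) in the standard basis. For each basis vector v_i, ℓ(v_i) = <v_i, a> is a linear equation in the a_j's. Collect the n equations into a matrix system V a = ℓ, where row i of V is v_i (expressed in the standard basis). Since V is invertible (lower-triangular with 1s on the diagonal, up to permutation), solve by back-substitution:
  V =
[[0, 0, 1],
 [1, 0, 0],
 [1, 1, 0]]
  V a = (-2, -3, -7)
Solving gives a = (-3, -4, -2).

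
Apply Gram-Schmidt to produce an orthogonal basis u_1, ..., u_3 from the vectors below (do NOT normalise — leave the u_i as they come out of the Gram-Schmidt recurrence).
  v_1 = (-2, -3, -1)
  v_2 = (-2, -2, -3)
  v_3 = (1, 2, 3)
Orthogonal basis:
  u_1 = (-2, -3, -1)
  u_2 = (-1/7, 11/14, -29/14)
  u_3 = (-49/69, 28/69, 14/69)

Apply the Gram-Schmidt recurrence
  u_1 = v_1
  u_i = v_i − Σ_{j<i} ((v_i · u_j) / (u_j · u_j)) · u_j.

Step by step this gives:
  u_1 = (-2, -3, -1)
  u_2 = (-1/7, 11/14, -29/14)
  u_3 = (-49/69, 28/69, 14/69)

Orthogonality check:
  u_2 · u_1 = 0 (should be 0)
  u_3 · u_1 = 0 (should be 0)
  u_3 · u_2 = 0 (should be 0)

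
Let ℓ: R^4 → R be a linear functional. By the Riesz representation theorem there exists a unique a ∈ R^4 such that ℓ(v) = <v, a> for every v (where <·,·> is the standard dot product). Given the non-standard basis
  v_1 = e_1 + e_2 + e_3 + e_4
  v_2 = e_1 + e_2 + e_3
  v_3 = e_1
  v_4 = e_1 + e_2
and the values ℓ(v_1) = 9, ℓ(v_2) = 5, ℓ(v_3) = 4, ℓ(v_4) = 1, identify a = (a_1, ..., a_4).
a = (4, -3, 4, 4)

Write a = (a_1, ..., a_4) in the standard basis. For each basis vector v_i, ℓ(v_i) = <v_i, a> is a linear equation in the a_j's. Collect the n equations into a matrix system V a = ℓ, where row i of V is v_i (expressed in the standard basis). Since V is invertible (lower-triangular with 1s on the diagonal, up to permutation), solve by back-substitution:
  V =
[[1, 1, 1, 1],
 [1, 1, 1, 0],
 [1, 0, 0, 0],
 [1, 1, 0, 0]]
  V a = (9, 5, 4, 1)
Solving gives a = (4, -3, 4, 4).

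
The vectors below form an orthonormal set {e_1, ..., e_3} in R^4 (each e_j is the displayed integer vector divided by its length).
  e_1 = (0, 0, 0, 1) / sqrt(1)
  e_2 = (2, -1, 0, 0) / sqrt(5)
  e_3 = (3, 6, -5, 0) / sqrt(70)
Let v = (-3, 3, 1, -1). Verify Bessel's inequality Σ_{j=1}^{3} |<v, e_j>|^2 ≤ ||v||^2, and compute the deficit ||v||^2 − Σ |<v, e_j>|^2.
Σ |<v, e_j>|^2 = 122/7; ||v||^2 = 20; deficit = 18/7

Write each e_j = u_j / sqrt(<u_j, u_j>) where u_j is the displayed integer vector. Then <v, e_j> = <v, u_j> / sqrt(<u_j, u_j>), so |<v, e_j>|^2 = <v, u_j>^2 / <u_j, u_j>.
Coefficients: <v, e_1> = -1/sqrt(1), <v, e_2> = -9/sqrt(5), <v, e_3> = 4/sqrt(70).
Square and sum: Σ |<v, e_j>|^2 = 122/7.
Compute ||v||^2 = v·v = 20.
Deficit = 20 − 122/7 = 18/7 ≥ 0, confirming Bessel's inequality. (The deficit equals ||v − Σ <v,e_j> e_j||^2, the squared distance from v to span{e_j}.)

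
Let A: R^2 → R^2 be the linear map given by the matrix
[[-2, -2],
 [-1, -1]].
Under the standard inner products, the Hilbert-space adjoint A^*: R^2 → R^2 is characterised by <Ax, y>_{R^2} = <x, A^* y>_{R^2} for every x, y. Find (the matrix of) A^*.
A^* = A^T =
[[-2, -1],
 [-2, -1]]

For real matrices with standard dot products, the defining identity <Ax, y> = <x, A^* y> gives (Ax)^T y = x^T (A^*) y, i.e. x^T A^T y = x^T (A^*) y. Since this holds for all x, y, we must have A^* = A^T. Therefore
A^* =
[[-2, -1],
 [-2, -1]].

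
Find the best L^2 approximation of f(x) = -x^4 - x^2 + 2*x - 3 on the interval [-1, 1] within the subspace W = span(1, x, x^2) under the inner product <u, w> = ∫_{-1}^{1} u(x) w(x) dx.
g(x) = -13*x^2/7 + 2*x - 102/35

The best approximation g ∈ W is the orthogonal projection of f onto W. Writing g = a_0 + a_1 x + a_2 x^2, the coefficients solve the normal equations G · a = b where
  G_{ij} = <φ_i, φ_j> and b_i = <f, φ_i>, with φ_0 = 1, φ_1 = x, φ_2 = x^2.
G =
  [2, 0, 2/3]
  [0, 2/3, 0]
  [2/3, 0, 2/5],
b = (-106/15, 4/3, -94/35).
Solving gives a_0 = -102/35, a_1 = 2, a_2 = -13/7, so
  g(x) = -13*x^2/7 + 2*x - 102/35.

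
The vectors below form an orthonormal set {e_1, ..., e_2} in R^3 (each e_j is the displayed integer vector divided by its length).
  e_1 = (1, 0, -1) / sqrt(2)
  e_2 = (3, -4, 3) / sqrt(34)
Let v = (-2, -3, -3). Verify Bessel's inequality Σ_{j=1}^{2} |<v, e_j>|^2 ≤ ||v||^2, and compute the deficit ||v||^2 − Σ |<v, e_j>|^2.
Σ |<v, e_j>|^2 = 13/17; ||v||^2 = 22; deficit = 361/17

Write each e_j = u_j / sqrt(<u_j, u_j>) where u_j is the displayed integer vector. Then <v, e_j> = <v, u_j> / sqrt(<u_j, u_j>), so |<v, e_j>|^2 = <v, u_j>^2 / <u_j, u_j>.
Coefficients: <v, e_1> = 1/sqrt(2), <v, e_2> = -3/sqrt(34).
Square and sum: Σ |<v, e_j>|^2 = 13/17.
Compute ||v||^2 = v·v = 22.
Deficit = 22 − 13/17 = 361/17 ≥ 0, confirming Bessel's inequality. (The deficit equals ||v − Σ <v,e_j> e_j||^2, the squared distance from v to span{e_j}.)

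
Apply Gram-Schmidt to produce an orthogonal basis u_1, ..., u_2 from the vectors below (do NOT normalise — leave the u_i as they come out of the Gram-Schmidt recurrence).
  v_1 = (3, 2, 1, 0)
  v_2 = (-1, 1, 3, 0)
Orthogonal basis:
  u_1 = (3, 2, 1, 0)
  u_2 = (-10/7, 5/7, 20/7, 0)

Apply the Gram-Schmidt recurrence
  u_1 = v_1
  u_i = v_i − Σ_{j<i} ((v_i · u_j) / (u_j · u_j)) · u_j.

Step by step this gives:
  u_1 = (3, 2, 1, 0)
  u_2 = (-10/7, 5/7, 20/7, 0)

Orthogonality check:
  u_2 · u_1 = 0 (should be 0)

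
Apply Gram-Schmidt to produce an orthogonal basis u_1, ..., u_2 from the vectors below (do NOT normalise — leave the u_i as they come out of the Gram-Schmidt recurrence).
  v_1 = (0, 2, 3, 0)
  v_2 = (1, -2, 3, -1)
Orthogonal basis:
  u_1 = (0, 2, 3, 0)
  u_2 = (1, -36/13, 24/13, -1)

Apply the Gram-Schmidt recurrence
  u_1 = v_1
  u_i = v_i − Σ_{j<i} ((v_i · u_j) / (u_j · u_j)) · u_j.

Step by step this gives:
  u_1 = (0, 2, 3, 0)
  u_2 = (1, -36/13, 24/13, -1)

Orthogonality check:
  u_2 · u_1 = 0 (should be 0)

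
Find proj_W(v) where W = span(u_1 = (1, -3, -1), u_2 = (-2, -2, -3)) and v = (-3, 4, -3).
proj_W(v) = (-25/6, 19/6, -5/3)

Set up U = [u_1 | ... | u_2] ∈ R^(3×2). The projector onto W = col(U) is P = U (U^T U)^(-1) U^T.
Compute U^T U =
  [11, 7]
  [7, 17],
and U^T v = (-12, 7).
Solve U^T U · c = U^T v for the coefficients: c = (-11/6, 7/6). The projection is proj_W(v) = U c.
Check: (v - proj_W(v)) · u_1 = 0  (should be 0).
Check: (v - proj_W(v)) · u_2 = 0  (should be 0).
Result: proj_W(v) = (-25/6, 19/6, -5/3).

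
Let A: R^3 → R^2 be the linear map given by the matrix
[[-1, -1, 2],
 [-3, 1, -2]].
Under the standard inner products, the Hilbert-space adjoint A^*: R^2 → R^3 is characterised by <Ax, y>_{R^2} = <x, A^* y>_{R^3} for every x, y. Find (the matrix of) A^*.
A^* = A^T =
[[-1, -3],
 [-1, 1],
 [2, -2]]

For real matrices with standard dot products, the defining identity <Ax, y> = <x, A^* y> gives (Ax)^T y = x^T (A^*) y, i.e. x^T A^T y = x^T (A^*) y. Since this holds for all x, y, we must have A^* = A^T. Therefore
A^* =
[[-1, -3],
 [-1, 1],
 [2, -2]].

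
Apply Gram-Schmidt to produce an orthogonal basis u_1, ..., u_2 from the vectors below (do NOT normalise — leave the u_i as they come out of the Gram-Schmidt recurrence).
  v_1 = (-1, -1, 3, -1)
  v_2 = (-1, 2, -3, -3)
Orthogonal basis:
  u_1 = (-1, -1, 3, -1)
  u_2 = (-19/12, 17/12, -5/4, -43/12)

Apply the Gram-Schmidt recurrence
  u_1 = v_1
  u_i = v_i − Σ_{j<i} ((v_i · u_j) / (u_j · u_j)) · u_j.

Step by step this gives:
  u_1 = (-1, -1, 3, -1)
  u_2 = (-19/12, 17/12, -5/4, -43/12)

Orthogonality check:
  u_2 · u_1 = 0 (should be 0)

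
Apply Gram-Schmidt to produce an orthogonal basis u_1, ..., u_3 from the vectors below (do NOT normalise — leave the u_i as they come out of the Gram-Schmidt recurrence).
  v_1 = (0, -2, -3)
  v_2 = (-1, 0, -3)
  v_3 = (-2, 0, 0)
Orthogonal basis:
  u_1 = (0, -2, -3)
  u_2 = (-1, 18/13, -12/13)
  u_3 = (-72/49, -36/49, 24/49)

Apply the Gram-Schmidt recurrence
  u_1 = v_1
  u_i = v_i − Σ_{j<i} ((v_i · u_j) / (u_j · u_j)) · u_j.

Step by step this gives:
  u_1 = (0, -2, -3)
  u_2 = (-1, 18/13, -12/13)
  u_3 = (-72/49, -36/49, 24/49)

Orthogonality check:
  u_2 · u_1 = 0 (should be 0)
  u_3 · u_1 = 0 (should be 0)
  u_3 · u_2 = 0 (should be 0)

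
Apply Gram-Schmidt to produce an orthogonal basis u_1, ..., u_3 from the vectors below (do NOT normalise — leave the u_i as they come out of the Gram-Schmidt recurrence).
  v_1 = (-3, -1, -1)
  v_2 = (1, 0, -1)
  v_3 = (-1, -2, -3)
Orthogonal basis:
  u_1 = (-3, -1, -1)
  u_2 = (5/11, -2/11, -13/11)
  u_3 = (2/9, -8/9, 2/9)

Apply the Gram-Schmidt recurrence
  u_1 = v_1
  u_i = v_i − Σ_{j<i} ((v_i · u_j) / (u_j · u_j)) · u_j.

Step by step this gives:
  u_1 = (-3, -1, -1)
  u_2 = (5/11, -2/11, -13/11)
  u_3 = (2/9, -8/9, 2/9)

Orthogonality check:
  u_2 · u_1 = 0 (should be 0)
  u_3 · u_1 = 0 (should be 0)
  u_3 · u_2 = 0 (should be 0)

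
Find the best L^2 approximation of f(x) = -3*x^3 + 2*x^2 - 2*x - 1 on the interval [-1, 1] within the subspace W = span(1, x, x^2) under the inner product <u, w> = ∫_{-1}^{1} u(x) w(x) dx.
g(x) = 2*x^2 - 19*x/5 - 1

The best approximation g ∈ W is the orthogonal projection of f onto W. Writing g = a_0 + a_1 x + a_2 x^2, the coefficients solve the normal equations G · a = b where
  G_{ij} = <φ_i, φ_j> and b_i = <f, φ_i>, with φ_0 = 1, φ_1 = x, φ_2 = x^2.
G =
  [2, 0, 2/3]
  [0, 2/3, 0]
  [2/3, 0, 2/5],
b = (-2/3, -38/15, 2/15).
Solving gives a_0 = -1, a_1 = -19/5, a_2 = 2, so
  g(x) = 2*x^2 - 19*x/5 - 1.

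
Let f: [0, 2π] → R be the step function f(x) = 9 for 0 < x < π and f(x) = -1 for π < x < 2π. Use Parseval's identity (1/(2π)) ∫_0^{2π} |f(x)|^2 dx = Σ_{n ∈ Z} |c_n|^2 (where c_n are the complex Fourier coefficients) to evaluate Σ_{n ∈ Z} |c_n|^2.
Σ |c_n|^2 = 41

Parseval equates the L^2 energy of f (normalised by 1/(2π)) with the ℓ^2 sum of its Fourier coefficients: (1/(2π)) ∫_0^{2π} |f|^2 = Σ |c_n|^2.
Compute the left side: (1/(2π)) [∫_0^π 9^2 dx + ∫_π^{2π} (-1)^2 dx] = (1/(2π)) · (81π + 1π) = (81 + 1)/2 = 41.
So Σ_{n ∈ Z} |c_n|^2 = 41.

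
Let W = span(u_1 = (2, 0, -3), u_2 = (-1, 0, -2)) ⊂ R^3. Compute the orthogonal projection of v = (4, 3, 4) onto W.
proj_W(v) = (4, 0, 4)

Set up U = [u_1 | ... | u_2] ∈ R^(3×2). The projector onto W = col(U) is P = U (U^T U)^(-1) U^T.
Compute U^T U =
  [13, 4]
  [4, 5],
and U^T v = (-4, -12).
Solve U^T U · c = U^T v for the coefficients: c = (4/7, -20/7). The projection is proj_W(v) = U c.
Check: (v - proj_W(v)) · u_1 = 0  (should be 0).
Check: (v - proj_W(v)) · u_2 = 0  (should be 0).
Result: proj_W(v) = (4, 0, 4).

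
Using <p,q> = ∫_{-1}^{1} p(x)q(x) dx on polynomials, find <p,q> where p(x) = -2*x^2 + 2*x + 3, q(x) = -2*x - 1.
<p,q> = -22/3

Expand the product: p(x)·q(x) = 4*x^3 - 2*x^2 - 8*x - 3.
∫_{-1}^{1} of each monomial x^k gives [2/(k+1) if k even, 0 if k odd]. Integrating term-by-term (or equivalently evaluating the antiderivative F(x) = x^4 - 2*x^3/3 - 4*x^2 - 3*x at the endpoints):
  F(1) − F(−1) = -20/3 − (2/3) = -22/3.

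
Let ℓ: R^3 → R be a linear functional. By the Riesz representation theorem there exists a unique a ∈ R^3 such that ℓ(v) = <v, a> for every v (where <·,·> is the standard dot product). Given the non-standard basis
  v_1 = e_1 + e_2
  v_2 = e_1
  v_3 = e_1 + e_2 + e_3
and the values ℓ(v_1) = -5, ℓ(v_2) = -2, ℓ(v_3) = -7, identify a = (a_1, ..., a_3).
a = (-2, -3, -2)

Write a = (a_1, ..., a_3) in the standard basis. For each basis vector v_i, ℓ(v_i) = <v_i, a> is a linear equation in the a_j's. Collect the n equations into a matrix system V a = ℓ, where row i of V is v_i (expressed in the standard basis). Since V is invertible (lower-triangular with 1s on the diagonal, up to permutation), solve by back-substitution:
  V =
[[1, 1, 0],
 [1, 0, 0],
 [1, 1, 1]]
  V a = (-5, -2, -7)
Solving gives a = (-2, -3, -2).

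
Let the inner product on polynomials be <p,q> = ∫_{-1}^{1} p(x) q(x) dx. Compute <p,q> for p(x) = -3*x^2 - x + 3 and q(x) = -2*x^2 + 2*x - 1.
<p,q> = -104/15

Expand the product: p(x)·q(x) = 6*x^4 - 4*x^3 - 5*x^2 + 7*x - 3.
∫_{-1}^{1} of each monomial x^k gives [2/(k+1) if k even, 0 if k odd]. Integrating term-by-term (or equivalently evaluating the antiderivative F(x) = 6*x^5/5 - x^4 - 5*x^3/3 + 7*x^2/2 - 3*x at the endpoints):
  F(1) − F(−1) = -29/30 − (179/30) = -104/15.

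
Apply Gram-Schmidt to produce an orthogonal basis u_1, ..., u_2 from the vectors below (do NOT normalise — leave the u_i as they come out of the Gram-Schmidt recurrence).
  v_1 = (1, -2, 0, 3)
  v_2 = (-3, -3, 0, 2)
Orthogonal basis:
  u_1 = (1, -2, 0, 3)
  u_2 = (-51/14, -12/7, 0, 1/14)

Apply the Gram-Schmidt recurrence
  u_1 = v_1
  u_i = v_i − Σ_{j<i} ((v_i · u_j) / (u_j · u_j)) · u_j.

Step by step this gives:
  u_1 = (1, -2, 0, 3)
  u_2 = (-51/14, -12/7, 0, 1/14)

Orthogonality check:
  u_2 · u_1 = 0 (should be 0)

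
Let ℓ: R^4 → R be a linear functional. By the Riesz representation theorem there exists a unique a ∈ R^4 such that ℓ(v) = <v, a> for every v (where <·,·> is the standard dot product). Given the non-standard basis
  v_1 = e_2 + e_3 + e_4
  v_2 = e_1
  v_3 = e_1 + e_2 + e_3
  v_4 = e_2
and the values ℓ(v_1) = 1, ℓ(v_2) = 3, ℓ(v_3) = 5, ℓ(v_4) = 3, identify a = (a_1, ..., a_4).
a = (3, 3, -1, -1)

Write a = (a_1, ..., a_4) in the standard basis. For each basis vector v_i, ℓ(v_i) = <v_i, a> is a linear equation in the a_j's. Collect the n equations into a matrix system V a = ℓ, where row i of V is v_i (expressed in the standard basis). Since V is invertible (lower-triangular with 1s on the diagonal, up to permutation), solve by back-substitution:
  V =
[[0, 1, 1, 1],
 [1, 0, 0, 0],
 [1, 1, 1, 0],
 [0, 1, 0, 0]]
  V a = (1, 3, 5, 3)
Solving gives a = (3, 3, -1, -1).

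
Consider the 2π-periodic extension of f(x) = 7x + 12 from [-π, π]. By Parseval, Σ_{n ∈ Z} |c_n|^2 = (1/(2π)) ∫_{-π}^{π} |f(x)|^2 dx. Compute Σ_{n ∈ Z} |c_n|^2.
Σ |c_n|^2 = 49π^2/3 + 144

Expand and integrate term by term over [-π, π]:
  ∫ (7x)^2 dx = 49·(2π^3/3); ∫ 2·7·(12)·x dx = 0 (odd integrand); ∫ 12^2 dx = 144·2π.
So (1/(2π)) ∫_{-π}^{π} (7x + 12)^2 dx = 49π^2/3 + 144 = 49π^2/3 + 144.
Parseval ⇒ Σ |c_n|^2 = 49π^2/3 + 144.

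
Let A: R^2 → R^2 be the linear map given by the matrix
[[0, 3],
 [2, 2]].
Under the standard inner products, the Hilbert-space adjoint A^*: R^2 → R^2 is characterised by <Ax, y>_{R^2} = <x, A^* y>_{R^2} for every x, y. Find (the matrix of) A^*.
A^* = A^T =
[[0, 2],
 [3, 2]]

For real matrices with standard dot products, the defining identity <Ax, y> = <x, A^* y> gives (Ax)^T y = x^T (A^*) y, i.e. x^T A^T y = x^T (A^*) y. Since this holds for all x, y, we must have A^* = A^T. Therefore
A^* =
[[0, 2],
 [3, 2]].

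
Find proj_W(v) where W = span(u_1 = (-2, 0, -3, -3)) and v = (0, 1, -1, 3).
proj_W(v) = (6/11, 0, 9/11, 9/11)

Set up U = [u_1 | ... | u_1] ∈ R^(4×1). The projector onto W = col(U) is P = U (U^T U)^(-1) U^T.
Compute U^T U =
  [22],
and U^T v = (-6).
Solve U^T U · c = U^T v for the coefficients: c = (-3/11). The projection is proj_W(v) = U c.
Check: (v - proj_W(v)) · u_1 = 0  (should be 0).
Result: proj_W(v) = (6/11, 0, 9/11, 9/11).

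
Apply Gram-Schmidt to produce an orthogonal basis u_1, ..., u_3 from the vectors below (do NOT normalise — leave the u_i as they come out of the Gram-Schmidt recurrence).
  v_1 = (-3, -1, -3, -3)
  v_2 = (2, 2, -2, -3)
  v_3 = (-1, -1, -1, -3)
Orthogonal basis:
  u_1 = (-3, -1, -3, -3)
  u_2 = (11/4, 9/4, -5/4, -9/4)
  u_3 = (2/7, -60/77, 10/11, -72/77)

Apply the Gram-Schmidt recurrence
  u_1 = v_1
  u_i = v_i − Σ_{j<i} ((v_i · u_j) / (u_j · u_j)) · u_j.

Step by step this gives:
  u_1 = (-3, -1, -3, -3)
  u_2 = (11/4, 9/4, -5/4, -9/4)
  u_3 = (2/7, -60/77, 10/11, -72/77)

Orthogonality check:
  u_2 · u_1 = 0 (should be 0)
  u_3 · u_1 = 0 (should be 0)
  u_3 · u_2 = 0 (should be 0)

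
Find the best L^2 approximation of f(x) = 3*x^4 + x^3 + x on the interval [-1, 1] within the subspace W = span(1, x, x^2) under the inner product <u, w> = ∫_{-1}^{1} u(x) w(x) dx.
g(x) = 18*x^2/7 + 8*x/5 - 9/35

The best approximation g ∈ W is the orthogonal projection of f onto W. Writing g = a_0 + a_1 x + a_2 x^2, the coefficients solve the normal equations G · a = b where
  G_{ij} = <φ_i, φ_j> and b_i = <f, φ_i>, with φ_0 = 1, φ_1 = x, φ_2 = x^2.
G =
  [2, 0, 2/3]
  [0, 2/3, 0]
  [2/3, 0, 2/5],
b = (6/5, 16/15, 6/7).
Solving gives a_0 = -9/35, a_1 = 8/5, a_2 = 18/7, so
  g(x) = 18*x^2/7 + 8*x/5 - 9/35.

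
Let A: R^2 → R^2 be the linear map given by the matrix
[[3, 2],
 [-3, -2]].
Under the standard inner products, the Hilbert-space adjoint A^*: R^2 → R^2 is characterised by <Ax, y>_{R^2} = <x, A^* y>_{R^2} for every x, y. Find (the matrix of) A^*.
A^* = A^T =
[[3, -3],
 [2, -2]]

For real matrices with standard dot products, the defining identity <Ax, y> = <x, A^* y> gives (Ax)^T y = x^T (A^*) y, i.e. x^T A^T y = x^T (A^*) y. Since this holds for all x, y, we must have A^* = A^T. Therefore
A^* =
[[3, -3],
 [2, -2]].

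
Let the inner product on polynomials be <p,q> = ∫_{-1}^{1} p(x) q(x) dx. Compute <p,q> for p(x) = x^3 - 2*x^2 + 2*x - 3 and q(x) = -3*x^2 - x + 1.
<p,q> = -2/3

Expand the product: p(x)·q(x) = -3*x^5 + 5*x^4 - 3*x^3 + 5*x^2 + 5*x - 3.
∫_{-1}^{1} of each monomial x^k gives [2/(k+1) if k even, 0 if k odd]. Integrating term-by-term (or equivalently evaluating the antiderivative F(x) = -x^6/2 + x^5 - 3*x^4/4 + 5*x^3/3 + 5*x^2/2 - 3*x at the endpoints):
  F(1) − F(−1) = 11/12 − (19/12) = -2/3.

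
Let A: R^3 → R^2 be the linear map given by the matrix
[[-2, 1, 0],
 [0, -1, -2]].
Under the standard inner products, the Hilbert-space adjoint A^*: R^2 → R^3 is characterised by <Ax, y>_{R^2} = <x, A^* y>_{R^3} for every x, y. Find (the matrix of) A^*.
A^* = A^T =
[[-2, 0],
 [1, -1],
 [0, -2]]

For real matrices with standard dot products, the defining identity <Ax, y> = <x, A^* y> gives (Ax)^T y = x^T (A^*) y, i.e. x^T A^T y = x^T (A^*) y. Since this holds for all x, y, we must have A^* = A^T. Therefore
A^* =
[[-2, 0],
 [1, -1],
 [0, -2]].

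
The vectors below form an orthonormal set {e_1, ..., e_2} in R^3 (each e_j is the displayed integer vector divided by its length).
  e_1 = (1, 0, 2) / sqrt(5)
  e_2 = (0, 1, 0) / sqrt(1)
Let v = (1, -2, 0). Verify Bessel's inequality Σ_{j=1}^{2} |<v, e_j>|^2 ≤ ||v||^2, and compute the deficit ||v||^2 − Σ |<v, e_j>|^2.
Σ |<v, e_j>|^2 = 21/5; ||v||^2 = 5; deficit = 4/5

Write each e_j = u_j / sqrt(<u_j, u_j>) where u_j is the displayed integer vector. Then <v, e_j> = <v, u_j> / sqrt(<u_j, u_j>), so |<v, e_j>|^2 = <v, u_j>^2 / <u_j, u_j>.
Coefficients: <v, e_1> = 1/sqrt(5), <v, e_2> = -2/sqrt(1).
Square and sum: Σ |<v, e_j>|^2 = 21/5.
Compute ||v||^2 = v·v = 5.
Deficit = 5 − 21/5 = 4/5 ≥ 0, confirming Bessel's inequality. (The deficit equals ||v − Σ <v,e_j> e_j||^2, the squared distance from v to span{e_j}.)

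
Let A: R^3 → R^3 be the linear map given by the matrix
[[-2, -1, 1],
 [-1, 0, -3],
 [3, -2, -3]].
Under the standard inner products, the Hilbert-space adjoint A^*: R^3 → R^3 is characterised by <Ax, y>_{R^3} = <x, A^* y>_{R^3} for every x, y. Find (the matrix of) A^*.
A^* = A^T =
[[-2, -1, 3],
 [-1, 0, -2],
 [1, -3, -3]]

For real matrices with standard dot products, the defining identity <Ax, y> = <x, A^* y> gives (Ax)^T y = x^T (A^*) y, i.e. x^T A^T y = x^T (A^*) y. Since this holds for all x, y, we must have A^* = A^T. Therefore
A^* =
[[-2, -1, 3],
 [-1, 0, -2],
 [1, -3, -3]].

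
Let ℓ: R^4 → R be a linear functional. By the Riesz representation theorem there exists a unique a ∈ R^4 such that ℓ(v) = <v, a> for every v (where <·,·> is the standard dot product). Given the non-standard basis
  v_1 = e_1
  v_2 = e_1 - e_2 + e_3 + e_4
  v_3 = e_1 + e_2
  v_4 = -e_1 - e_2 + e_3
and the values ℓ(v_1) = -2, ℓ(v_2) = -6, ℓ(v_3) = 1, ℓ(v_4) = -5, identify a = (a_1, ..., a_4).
a = (-2, 3, -4, 3)

Write a = (a_1, ..., a_4) in the standard basis. For each basis vector v_i, ℓ(v_i) = <v_i, a> is a linear equation in the a_j's. Collect the n equations into a matrix system V a = ℓ, where row i of V is v_i (expressed in the standard basis). Since V is invertible (lower-triangular with 1s on the diagonal, up to permutation), solve by back-substitution:
  V =
[[1, 0, 0, 0],
 [1, -1, 1, 1],
 [1, 1, 0, 0],
 [-1, -1, 1, 0]]
  V a = (-2, -6, 1, -5)
Solving gives a = (-2, 3, -4, 3).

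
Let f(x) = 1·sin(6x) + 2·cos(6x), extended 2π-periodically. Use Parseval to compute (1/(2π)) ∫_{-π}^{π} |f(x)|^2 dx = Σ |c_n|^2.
Σ |c_n|^2 = 5/2

Expand |f|^2 and use orthogonality of {sin(nx), cos(mx)} on [-π, π]:
  ∫_{-π}^{π} sin(nx)^2 dx = π, ∫ cos(mx)^2 dx = π, and cross terms integrate to 0.
So ∫_{-π}^{π} f(x)^2 dx = 1^2 · π + 2^2 · π = (1 + 4)π.
Divide by 2π: (1 + 4)/2 = 5/2.
By Parseval, this equals Σ |c_n|^2.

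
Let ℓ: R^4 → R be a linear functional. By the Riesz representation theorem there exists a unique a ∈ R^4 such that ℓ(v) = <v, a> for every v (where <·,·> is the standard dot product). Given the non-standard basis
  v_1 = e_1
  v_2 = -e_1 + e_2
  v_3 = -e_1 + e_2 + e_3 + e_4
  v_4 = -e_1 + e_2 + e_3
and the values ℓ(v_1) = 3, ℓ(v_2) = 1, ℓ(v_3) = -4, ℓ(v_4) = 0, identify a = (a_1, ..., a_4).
a = (3, 4, -1, -4)

Write a = (a_1, ..., a_4) in the standard basis. For each basis vector v_i, ℓ(v_i) = <v_i, a> is a linear equation in the a_j's. Collect the n equations into a matrix system V a = ℓ, where row i of V is v_i (expressed in the standard basis). Since V is invertible (lower-triangular with 1s on the diagonal, up to permutation), solve by back-substitution:
  V =
[[1, 0, 0, 0],
 [-1, 1, 0, 0],
 [-1, 1, 1, 1],
 [-1, 1, 1, 0]]
  V a = (3, 1, -4, 0)
Solving gives a = (3, 4, -1, -4).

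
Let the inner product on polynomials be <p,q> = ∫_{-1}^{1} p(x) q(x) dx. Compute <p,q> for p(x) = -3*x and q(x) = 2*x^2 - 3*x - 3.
<p,q> = 6

Expand the product: p(x)·q(x) = -6*x^3 + 9*x^2 + 9*x.
∫_{-1}^{1} of each monomial x^k gives [2/(k+1) if k even, 0 if k odd]. Integrating term-by-term (or equivalently evaluating the antiderivative F(x) = -3*x^4/2 + 3*x^3 + 9*x^2/2 at the endpoints):
  F(1) − F(−1) = 6 − (0) = 6.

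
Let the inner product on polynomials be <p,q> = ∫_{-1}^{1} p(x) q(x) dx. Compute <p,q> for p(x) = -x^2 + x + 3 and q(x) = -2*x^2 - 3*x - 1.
<p,q> = -158/15

Expand the product: p(x)·q(x) = 2*x^4 + x^3 - 8*x^2 - 10*x - 3.
∫_{-1}^{1} of each monomial x^k gives [2/(k+1) if k even, 0 if k odd]. Integrating term-by-term (or equivalently evaluating the antiderivative F(x) = 2*x^5/5 + x^4/4 - 8*x^3/3 - 5*x^2 - 3*x at the endpoints):
  F(1) − F(−1) = -601/60 − (31/60) = -158/15.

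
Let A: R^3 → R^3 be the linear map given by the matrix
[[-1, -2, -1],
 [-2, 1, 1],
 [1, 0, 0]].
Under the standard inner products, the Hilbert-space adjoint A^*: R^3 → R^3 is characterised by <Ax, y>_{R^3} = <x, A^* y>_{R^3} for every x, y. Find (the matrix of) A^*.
A^* = A^T =
[[-1, -2, 1],
 [-2, 1, 0],
 [-1, 1, 0]]

For real matrices with standard dot products, the defining identity <Ax, y> = <x, A^* y> gives (Ax)^T y = x^T (A^*) y, i.e. x^T A^T y = x^T (A^*) y. Since this holds for all x, y, we must have A^* = A^T. Therefore
A^* =
[[-1, -2, 1],
 [-2, 1, 0],
 [-1, 1, 0]].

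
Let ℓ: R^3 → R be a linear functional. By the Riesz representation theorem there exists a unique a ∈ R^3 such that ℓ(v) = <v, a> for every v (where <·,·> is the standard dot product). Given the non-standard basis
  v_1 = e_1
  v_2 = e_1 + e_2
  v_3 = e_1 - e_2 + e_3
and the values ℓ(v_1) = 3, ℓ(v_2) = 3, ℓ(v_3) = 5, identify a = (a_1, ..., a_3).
a = (3, 0, 2)

Write a = (a_1, ..., a_3) in the standard basis. For each basis vector v_i, ℓ(v_i) = <v_i, a> is a linear equation in the a_j's. Collect the n equations into a matrix system V a = ℓ, where row i of V is v_i (expressed in the standard basis). Since V is invertible (lower-triangular with 1s on the diagonal, up to permutation), solve by back-substitution:
  V =
[[1, 0, 0],
 [1, 1, 0],
 [1, -1, 1]]
  V a = (3, 3, 5)
Solving gives a = (3, 0, 2).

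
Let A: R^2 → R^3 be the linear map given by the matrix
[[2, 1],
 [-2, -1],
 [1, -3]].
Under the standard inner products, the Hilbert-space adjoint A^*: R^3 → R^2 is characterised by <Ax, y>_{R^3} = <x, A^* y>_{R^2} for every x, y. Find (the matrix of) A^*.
A^* = A^T =
[[2, -2, 1],
 [1, -1, -3]]

For real matrices with standard dot products, the defining identity <Ax, y> = <x, A^* y> gives (Ax)^T y = x^T (A^*) y, i.e. x^T A^T y = x^T (A^*) y. Since this holds for all x, y, we must have A^* = A^T. Therefore
A^* =
[[2, -2, 1],
 [1, -1, -3]].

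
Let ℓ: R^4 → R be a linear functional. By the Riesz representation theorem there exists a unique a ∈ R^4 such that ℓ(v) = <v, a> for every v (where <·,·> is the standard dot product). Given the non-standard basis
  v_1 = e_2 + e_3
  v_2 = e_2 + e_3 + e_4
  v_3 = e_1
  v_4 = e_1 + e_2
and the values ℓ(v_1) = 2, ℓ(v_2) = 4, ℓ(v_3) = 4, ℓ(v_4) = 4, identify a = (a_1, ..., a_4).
a = (4, 0, 2, 2)

Write a = (a_1, ..., a_4) in the standard basis. For each basis vector v_i, ℓ(v_i) = <v_i, a> is a linear equation in the a_j's. Collect the n equations into a matrix system V a = ℓ, where row i of V is v_i (expressed in the standard basis). Since V is invertible (lower-triangular with 1s on the diagonal, up to permutation), solve by back-substitution:
  V =
[[0, 1, 1, 0],
 [0, 1, 1, 1],
 [1, 0, 0, 0],
 [1, 1, 0, 0]]
  V a = (2, 4, 4, 4)
Solving gives a = (4, 0, 2, 2).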